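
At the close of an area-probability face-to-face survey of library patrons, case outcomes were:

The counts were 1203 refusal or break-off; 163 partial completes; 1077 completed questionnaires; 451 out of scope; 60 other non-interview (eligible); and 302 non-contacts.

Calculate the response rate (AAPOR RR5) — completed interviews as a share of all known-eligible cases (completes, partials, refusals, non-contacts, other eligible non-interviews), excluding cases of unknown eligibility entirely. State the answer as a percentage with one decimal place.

38.4%

Top → 1077
Denominator → 1077 + 163 + 1203 + 302 + 60 = 2805
RR5 = 1077 / 2805 = 0.3840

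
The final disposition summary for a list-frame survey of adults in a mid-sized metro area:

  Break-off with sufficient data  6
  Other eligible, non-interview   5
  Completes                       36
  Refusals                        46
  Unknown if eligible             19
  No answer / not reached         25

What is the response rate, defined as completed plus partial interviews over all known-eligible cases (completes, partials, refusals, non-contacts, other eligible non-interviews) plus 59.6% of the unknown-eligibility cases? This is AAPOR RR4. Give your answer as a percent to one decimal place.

32.5%

Numerator = 36 + 6 = 42
Eligible (known) = 36 + 6 + 46 + 25 + 5 = 118
Estimated eligible among unknowns = 0.5960 × 19 = 11.32
Base = 118 + 11.32 = 129.32
RR4 = 42 / 129.32 = 0.3248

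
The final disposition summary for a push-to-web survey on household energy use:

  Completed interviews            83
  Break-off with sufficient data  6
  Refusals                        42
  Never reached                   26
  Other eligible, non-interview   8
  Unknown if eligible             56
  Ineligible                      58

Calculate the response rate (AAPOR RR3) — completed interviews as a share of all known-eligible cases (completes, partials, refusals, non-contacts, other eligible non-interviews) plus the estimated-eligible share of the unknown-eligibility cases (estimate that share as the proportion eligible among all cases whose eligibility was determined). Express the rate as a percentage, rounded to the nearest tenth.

Numerator: 83
Known eligible: 83 + 6 + 42 + 26 + 8 = 165
e = 165 / (165 + 58) = 165 / 223 = 0.7399
Eligible share of unknowns: 0.7399 × 56 = 41.43
Base: 165 + 41.43 = 206.43
RR3 = 83 / 206.43 = 0.4021

40.2%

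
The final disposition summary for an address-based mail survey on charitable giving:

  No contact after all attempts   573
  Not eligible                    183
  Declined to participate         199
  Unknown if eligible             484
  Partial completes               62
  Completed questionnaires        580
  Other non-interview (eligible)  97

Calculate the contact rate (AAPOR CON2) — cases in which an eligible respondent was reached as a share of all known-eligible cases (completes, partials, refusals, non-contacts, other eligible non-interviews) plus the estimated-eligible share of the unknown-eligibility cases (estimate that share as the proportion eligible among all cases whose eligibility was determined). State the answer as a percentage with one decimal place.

48.3%

Numerator: 580 + 62 + 199 + 97 = 938
Eligible (known): 580 + 62 + 199 + 573 + 97 = 1511
e = 1511 / (1511 + 183) = 1511 / 1694 = 0.8920
Estimated eligible among unknowns: 0.8920 × 484 = 431.73
Denom: 1511 + 431.73 = 1942.73
CON2 = 938 / 1942.73 = 0.4828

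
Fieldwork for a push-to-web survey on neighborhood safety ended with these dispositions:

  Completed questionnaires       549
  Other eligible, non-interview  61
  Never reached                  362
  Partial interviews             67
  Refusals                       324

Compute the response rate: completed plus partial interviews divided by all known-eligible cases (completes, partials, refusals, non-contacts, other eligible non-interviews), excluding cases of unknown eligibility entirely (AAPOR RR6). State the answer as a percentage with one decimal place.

45.2%

Numerator → 549 + 67 = 616
Denom → 549 + 67 + 324 + 362 + 61 = 1363
RR6 = 616 / 1363 = 0.4519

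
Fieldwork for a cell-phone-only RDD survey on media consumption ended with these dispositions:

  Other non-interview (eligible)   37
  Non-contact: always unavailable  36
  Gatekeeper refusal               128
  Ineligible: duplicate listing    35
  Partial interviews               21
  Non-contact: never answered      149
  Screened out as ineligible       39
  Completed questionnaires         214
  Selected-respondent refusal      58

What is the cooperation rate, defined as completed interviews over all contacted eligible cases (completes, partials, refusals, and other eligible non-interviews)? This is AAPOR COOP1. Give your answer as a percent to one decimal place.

46.7%

Refusals = 128 + 58 = 186
Non-contacts = 149 + 36 = 185
Not eligible = 39 + 35 = 74
Top: 214
Denominator: 214 + 21 + 186 + 37 = 458
COOP1 = 214 / 458 = 0.4672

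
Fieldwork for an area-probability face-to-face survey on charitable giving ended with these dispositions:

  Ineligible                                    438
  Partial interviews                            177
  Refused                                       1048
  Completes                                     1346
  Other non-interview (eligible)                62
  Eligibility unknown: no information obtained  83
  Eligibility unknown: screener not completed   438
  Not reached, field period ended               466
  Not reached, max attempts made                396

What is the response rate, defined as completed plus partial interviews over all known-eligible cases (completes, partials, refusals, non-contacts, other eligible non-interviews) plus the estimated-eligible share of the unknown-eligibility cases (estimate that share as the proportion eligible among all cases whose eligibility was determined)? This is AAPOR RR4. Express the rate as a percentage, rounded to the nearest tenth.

38.5%

No answer / not reached = 466 + 396 = 862
Undetermined eligibility = 438 + 83 = 521
Num: 1346 + 177 = 1523
Known eligible: 1346 + 177 + 1048 + 862 + 62 = 3495
e = 3495 / (3495 + 438) = 3495 / 3933 = 0.8886
Eligible share of unknowns: 0.8886 × 521 = 462.96
Denom: 3495 + 462.96 = 3957.96
RR4 = 1523 / 3957.96 = 0.3848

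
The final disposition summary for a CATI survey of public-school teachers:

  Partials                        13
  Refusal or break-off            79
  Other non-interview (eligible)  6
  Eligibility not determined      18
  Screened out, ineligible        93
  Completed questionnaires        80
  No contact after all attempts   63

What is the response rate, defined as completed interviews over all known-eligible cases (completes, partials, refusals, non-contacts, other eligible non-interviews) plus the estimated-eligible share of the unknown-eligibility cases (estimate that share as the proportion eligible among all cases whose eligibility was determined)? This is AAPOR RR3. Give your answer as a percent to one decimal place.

Numerator = 80
Eligible (known) = 80 + 13 + 79 + 63 + 6 = 241
e = 241 / (241 + 93) = 241 / 334 = 0.7216
Eligible share of unknowns = 0.7216 × 18 = 12.99
Base = 241 + 12.99 = 253.99
RR3 = 80 / 253.99 = 0.3150

31.5%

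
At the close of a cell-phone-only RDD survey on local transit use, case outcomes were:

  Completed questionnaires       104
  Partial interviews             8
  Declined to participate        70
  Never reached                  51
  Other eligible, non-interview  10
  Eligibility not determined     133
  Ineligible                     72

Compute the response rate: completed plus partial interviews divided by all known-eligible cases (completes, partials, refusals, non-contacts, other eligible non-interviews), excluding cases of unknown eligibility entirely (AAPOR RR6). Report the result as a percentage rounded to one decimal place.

Num: 104 + 8 = 112
Base: 104 + 8 + 70 + 51 + 10 = 243
RR6 = 112 / 243 = 0.4609

46.1%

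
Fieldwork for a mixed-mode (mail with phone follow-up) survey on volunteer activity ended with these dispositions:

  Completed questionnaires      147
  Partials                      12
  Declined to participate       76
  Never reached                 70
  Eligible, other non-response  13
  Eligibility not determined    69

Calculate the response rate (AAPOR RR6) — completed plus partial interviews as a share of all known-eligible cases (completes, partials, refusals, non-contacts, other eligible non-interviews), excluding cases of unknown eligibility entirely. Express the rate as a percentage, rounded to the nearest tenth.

50.0%

Numerator → 147 + 12 = 159
Base → 147 + 12 + 76 + 70 + 13 = 318
RR6 = 159 / 318 = 0.5000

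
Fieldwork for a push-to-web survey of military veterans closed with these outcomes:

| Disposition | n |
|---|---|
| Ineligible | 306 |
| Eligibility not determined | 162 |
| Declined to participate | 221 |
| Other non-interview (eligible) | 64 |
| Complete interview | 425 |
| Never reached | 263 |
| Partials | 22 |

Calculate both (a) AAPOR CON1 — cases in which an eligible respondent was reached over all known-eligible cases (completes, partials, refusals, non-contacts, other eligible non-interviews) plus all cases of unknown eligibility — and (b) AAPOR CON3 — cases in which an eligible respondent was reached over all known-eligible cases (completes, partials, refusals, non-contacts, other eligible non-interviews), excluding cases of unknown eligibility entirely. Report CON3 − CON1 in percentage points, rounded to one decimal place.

Numerator = 425 + 22 + 221 + 64 = 732
Denom = 425 + 22 + 221 + 263 + 64 + 162 = 1157
CON1 = 732 / 1157 = 0.6327
Denom = 425 + 22 + 221 + 263 + 64 = 995
CON3 = 732 / 995 = 0.7357
Difference = 73.57 − 63.27 = 10.30 percentage points

10.3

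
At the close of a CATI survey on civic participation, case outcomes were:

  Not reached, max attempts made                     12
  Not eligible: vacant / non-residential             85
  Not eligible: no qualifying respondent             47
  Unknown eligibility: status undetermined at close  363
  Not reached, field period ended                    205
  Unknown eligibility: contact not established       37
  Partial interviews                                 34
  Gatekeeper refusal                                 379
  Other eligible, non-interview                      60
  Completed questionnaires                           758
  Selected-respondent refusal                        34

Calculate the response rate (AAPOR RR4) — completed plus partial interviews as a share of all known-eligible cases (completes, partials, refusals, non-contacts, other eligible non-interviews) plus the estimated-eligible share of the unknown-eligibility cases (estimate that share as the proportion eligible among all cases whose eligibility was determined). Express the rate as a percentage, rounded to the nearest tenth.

Refused = 379 + 34 = 413
Never reached = 205 + 12 = 217
Unknown if eligible = 37 + 363 = 400
Out of scope = 47 + 85 = 132
Top = 758 + 34 = 792
Determined eligible = 758 + 34 + 413 + 217 + 60 = 1482
e = 1482 / (1482 + 132) = 1482 / 1614 = 0.9182
Estimated eligible among unknowns = 0.9182 × 400 = 367.28
Denom = 1482 + 367.28 = 1849.28
RR4 = 792 / 1849.28 = 0.4283

42.8%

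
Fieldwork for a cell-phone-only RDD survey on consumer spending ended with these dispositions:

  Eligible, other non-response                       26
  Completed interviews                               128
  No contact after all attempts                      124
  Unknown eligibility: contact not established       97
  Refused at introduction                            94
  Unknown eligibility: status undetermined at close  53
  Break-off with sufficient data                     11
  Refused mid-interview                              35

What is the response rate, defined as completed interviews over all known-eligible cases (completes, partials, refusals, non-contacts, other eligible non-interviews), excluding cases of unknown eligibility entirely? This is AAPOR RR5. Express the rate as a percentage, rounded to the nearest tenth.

30.6%

Refused = 94 + 35 = 129
Unknown eligibility = 97 + 53 = 150
Top → 128
Denom → 128 + 11 + 129 + 124 + 26 = 418
RR5 = 128 / 418 = 0.3062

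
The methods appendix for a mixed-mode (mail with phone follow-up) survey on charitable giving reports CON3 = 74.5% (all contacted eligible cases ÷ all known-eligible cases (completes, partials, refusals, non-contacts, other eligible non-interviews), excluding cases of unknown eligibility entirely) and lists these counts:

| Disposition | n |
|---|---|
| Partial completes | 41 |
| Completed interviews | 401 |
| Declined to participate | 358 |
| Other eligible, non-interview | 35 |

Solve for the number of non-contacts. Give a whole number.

Top = 401 + 41 + 358 + 35 = 835
CON3 = 835 / D = 0.745
D = 835 / 0.745 = 1120.8
Other denominator terms total 835
non-contacts = 1120.8 − 835 ≈ 286

286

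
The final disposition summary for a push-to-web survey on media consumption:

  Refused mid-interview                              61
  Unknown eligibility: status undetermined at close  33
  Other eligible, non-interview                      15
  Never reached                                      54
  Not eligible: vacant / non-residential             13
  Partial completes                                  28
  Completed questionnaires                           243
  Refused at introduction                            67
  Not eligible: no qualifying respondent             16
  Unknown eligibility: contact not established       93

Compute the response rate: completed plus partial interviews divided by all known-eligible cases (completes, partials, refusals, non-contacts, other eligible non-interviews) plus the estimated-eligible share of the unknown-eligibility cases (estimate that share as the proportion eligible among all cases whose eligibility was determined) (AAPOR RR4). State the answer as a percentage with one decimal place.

Declined to participate = 67 + 61 = 128
Undetermined eligibility = 93 + 33 = 126
Out of scope = 16 + 13 = 29
Num = 243 + 28 = 271
Determined eligible = 243 + 28 + 128 + 54 + 15 = 468
e = 468 / (468 + 29) = 468 / 497 = 0.9416
Estimated eligible among unknowns = 0.9416 × 126 = 118.64
Denominator = 468 + 118.64 = 586.64
RR4 = 271 / 586.64 = 0.4620

46.2%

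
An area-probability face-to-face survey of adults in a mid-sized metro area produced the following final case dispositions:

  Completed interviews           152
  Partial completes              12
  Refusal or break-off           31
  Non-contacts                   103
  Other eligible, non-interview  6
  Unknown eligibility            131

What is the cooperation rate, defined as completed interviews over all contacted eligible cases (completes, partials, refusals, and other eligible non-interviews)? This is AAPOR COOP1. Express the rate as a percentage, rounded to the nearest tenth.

75.6%

Numerator = 152
Base = 152 + 12 + 31 + 6 = 201
COOP1 = 152 / 201 = 0.7562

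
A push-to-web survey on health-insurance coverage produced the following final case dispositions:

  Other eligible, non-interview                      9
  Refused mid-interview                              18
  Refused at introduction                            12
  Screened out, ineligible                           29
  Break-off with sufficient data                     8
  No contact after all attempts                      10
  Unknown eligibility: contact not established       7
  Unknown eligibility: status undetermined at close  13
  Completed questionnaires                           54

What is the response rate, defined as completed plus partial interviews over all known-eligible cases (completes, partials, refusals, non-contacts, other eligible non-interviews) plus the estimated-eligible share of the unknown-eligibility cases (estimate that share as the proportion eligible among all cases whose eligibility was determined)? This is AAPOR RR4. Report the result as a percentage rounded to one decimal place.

Refused = 12 + 18 = 30
Eligibility not determined = 7 + 13 = 20
Num = 54 + 8 = 62
Known eligible = 54 + 8 + 30 + 10 + 9 = 111
e = 111 / (111 + 29) = 111 / 140 = 0.7929
e × U = 0.7929 × 20 = 15.86
Base = 111 + 15.86 = 126.86
RR4 = 62 / 126.86 = 0.4887

48.9%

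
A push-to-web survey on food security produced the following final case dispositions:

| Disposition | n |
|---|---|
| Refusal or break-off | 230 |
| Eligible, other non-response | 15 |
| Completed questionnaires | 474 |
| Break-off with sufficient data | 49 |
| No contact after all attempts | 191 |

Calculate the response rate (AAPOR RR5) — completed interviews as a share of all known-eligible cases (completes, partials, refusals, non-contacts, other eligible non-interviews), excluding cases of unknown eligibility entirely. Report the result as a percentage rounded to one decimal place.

49.4%

Num → 474
Denominator → 474 + 49 + 230 + 191 + 15 = 959
RR5 = 474 / 959 = 0.4943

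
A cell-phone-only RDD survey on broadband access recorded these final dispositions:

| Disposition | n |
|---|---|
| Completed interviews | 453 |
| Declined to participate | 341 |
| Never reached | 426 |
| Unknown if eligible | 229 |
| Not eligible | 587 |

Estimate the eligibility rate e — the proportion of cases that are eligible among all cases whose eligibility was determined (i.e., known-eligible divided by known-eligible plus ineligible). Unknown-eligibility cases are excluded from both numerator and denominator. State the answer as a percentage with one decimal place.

67.5%

Determined eligible = 453 + 341 + 426 = 1220
e = 1220 / (1220 + 587) = 1220 / 1807 = 0.6752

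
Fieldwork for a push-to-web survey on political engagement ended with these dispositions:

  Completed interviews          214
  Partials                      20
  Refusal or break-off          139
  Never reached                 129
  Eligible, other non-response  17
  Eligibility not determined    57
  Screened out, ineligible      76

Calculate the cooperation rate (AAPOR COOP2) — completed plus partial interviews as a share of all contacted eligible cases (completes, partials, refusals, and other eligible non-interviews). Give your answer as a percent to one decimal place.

60.0%

Top → 214 + 20 = 234
Base → 214 + 20 + 139 + 17 = 390
COOP2 = 234 / 390 = 0.6000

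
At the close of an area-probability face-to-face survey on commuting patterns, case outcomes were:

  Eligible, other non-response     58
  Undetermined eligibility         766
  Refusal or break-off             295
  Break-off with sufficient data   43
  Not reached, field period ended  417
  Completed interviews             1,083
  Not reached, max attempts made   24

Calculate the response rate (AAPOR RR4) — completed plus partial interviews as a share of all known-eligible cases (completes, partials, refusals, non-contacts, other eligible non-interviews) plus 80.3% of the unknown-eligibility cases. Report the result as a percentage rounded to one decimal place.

No contact after all attempts = 417 + 24 = 441
Num: 1083 + 43 = 1126
Eligible (known): 1083 + 43 + 295 + 441 + 58 = 1920
e × U: 0.8030 × 766 = 615.10
Denominator: 1920 + 615.10 = 2535.10
RR4 = 1126 / 2535.10 = 0.4442

44.4%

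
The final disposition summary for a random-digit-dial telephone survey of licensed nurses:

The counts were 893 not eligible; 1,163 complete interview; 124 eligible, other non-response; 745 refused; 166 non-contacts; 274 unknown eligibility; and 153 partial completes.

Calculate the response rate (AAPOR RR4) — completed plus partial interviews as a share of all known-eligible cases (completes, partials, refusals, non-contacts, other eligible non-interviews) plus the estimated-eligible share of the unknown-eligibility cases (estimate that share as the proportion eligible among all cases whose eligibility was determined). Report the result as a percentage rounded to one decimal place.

Num → 1163 + 153 = 1316
Known eligible → 1163 + 153 + 745 + 166 + 124 = 2351
e = 2351 / (2351 + 893) = 2351 / 3244 = 0.7247
Estimated eligible among unknowns → 0.7247 × 274 = 198.57
Denom → 2351 + 198.57 = 2549.57
RR4 = 1316 / 2549.57 = 0.5162

51.6%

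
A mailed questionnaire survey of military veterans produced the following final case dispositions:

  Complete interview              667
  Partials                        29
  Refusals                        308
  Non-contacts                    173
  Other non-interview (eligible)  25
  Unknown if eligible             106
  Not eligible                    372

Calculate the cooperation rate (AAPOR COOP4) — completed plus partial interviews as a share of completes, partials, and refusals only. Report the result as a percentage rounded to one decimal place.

Num → 667 + 29 = 696
Base → 667 + 29 + 308 = 1004
COOP4 = 696 / 1004 = 0.6932

69.3%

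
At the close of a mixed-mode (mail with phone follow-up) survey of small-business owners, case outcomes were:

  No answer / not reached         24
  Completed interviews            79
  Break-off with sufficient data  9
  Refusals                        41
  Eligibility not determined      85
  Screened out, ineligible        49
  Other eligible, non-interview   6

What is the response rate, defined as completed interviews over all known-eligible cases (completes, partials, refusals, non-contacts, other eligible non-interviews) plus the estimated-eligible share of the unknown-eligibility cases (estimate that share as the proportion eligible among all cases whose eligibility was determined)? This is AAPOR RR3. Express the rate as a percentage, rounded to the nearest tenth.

35.3%

Numerator = 79
Determined eligible = 79 + 9 + 41 + 24 + 6 = 159
e = 159 / (159 + 49) = 159 / 208 = 0.7644
e × U = 0.7644 × 85 = 64.97
Base = 159 + 64.97 = 223.97
RR3 = 79 / 223.97 = 0.3527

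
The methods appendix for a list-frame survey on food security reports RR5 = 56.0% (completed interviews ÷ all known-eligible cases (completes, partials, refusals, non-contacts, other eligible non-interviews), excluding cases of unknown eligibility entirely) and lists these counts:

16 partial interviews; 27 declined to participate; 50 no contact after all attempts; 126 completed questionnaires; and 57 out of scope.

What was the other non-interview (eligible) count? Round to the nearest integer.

RR5 = 126 / D = 0.560
D = 126 / 0.560 = 225.0
Other denominator terms total 219
other non-interview (eligible) = 225.0 − 219 ≈ 6

6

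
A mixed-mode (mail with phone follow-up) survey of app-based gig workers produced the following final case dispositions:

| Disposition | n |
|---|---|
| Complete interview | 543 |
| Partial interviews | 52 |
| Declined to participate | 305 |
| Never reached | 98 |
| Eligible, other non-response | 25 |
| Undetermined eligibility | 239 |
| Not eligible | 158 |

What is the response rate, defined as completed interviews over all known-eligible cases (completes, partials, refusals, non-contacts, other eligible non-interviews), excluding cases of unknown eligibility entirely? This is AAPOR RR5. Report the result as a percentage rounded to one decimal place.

Top → 543
Denominator → 543 + 52 + 305 + 98 + 25 = 1023
RR5 = 543 / 1023 = 0.5308

53.1%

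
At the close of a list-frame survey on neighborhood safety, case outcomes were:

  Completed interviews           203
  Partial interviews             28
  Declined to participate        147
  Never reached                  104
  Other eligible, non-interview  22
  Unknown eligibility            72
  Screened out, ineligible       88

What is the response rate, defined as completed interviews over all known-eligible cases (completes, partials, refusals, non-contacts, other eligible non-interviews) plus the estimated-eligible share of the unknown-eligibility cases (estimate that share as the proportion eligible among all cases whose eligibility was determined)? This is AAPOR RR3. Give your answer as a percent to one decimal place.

35.9%

Top: 203
Known eligible: 203 + 28 + 147 + 104 + 22 = 504
e = 504 / (504 + 88) = 504 / 592 = 0.8514
Estimated eligible among unknowns: 0.8514 × 72 = 61.30
Denominator: 504 + 61.30 = 565.30
RR3 = 203 / 565.30 = 0.3591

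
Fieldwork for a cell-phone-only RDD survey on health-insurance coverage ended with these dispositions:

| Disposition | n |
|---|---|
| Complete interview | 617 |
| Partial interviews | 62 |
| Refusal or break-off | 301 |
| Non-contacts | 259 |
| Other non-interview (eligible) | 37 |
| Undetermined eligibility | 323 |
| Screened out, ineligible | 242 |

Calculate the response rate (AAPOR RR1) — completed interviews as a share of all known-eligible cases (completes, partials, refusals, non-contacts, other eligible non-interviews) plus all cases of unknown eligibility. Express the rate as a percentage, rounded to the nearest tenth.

Top → 617
Denominator → 617 + 62 + 301 + 259 + 37 + 323 = 1599
RR1 = 617 / 1599 = 0.3859

38.6%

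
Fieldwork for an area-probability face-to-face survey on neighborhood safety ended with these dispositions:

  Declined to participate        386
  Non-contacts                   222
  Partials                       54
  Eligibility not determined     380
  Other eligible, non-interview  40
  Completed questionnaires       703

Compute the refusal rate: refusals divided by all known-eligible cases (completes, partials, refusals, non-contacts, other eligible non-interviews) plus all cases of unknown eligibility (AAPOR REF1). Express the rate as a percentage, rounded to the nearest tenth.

Numerator: 386
Denom: 703 + 54 + 386 + 222 + 40 + 380 = 1785
REF1 = 386 / 1785 = 0.2162

21.6%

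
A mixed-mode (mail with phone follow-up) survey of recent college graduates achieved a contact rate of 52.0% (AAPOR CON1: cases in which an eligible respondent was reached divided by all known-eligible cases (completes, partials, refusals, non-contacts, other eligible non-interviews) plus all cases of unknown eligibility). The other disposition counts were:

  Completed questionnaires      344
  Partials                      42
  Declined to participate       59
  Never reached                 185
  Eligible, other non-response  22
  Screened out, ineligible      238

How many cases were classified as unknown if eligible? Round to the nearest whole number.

Top = 344 + 42 + 59 + 22 = 467
CON1 = 467 / D = 0.520
D = 467 / 0.520 = 898.1
Remaining denominator categories sum to 652
unknown if eligible = 898.1 − 652 ≈ 246

246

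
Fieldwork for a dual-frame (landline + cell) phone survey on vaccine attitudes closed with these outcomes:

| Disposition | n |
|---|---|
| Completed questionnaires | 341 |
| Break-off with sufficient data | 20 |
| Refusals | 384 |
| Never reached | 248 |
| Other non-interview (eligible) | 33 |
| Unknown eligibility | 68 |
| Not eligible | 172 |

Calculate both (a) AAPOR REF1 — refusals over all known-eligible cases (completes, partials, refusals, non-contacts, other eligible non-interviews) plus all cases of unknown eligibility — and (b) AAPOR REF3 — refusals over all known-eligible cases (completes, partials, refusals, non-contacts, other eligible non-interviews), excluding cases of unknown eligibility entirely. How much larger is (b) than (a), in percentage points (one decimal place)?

2.3

Top = 384
Denom = 341 + 20 + 384 + 248 + 33 + 68 = 1094
REF1 = 384 / 1094 = 0.3510
Denom = 341 + 20 + 384 + 248 + 33 = 1026
REF3 = 384 / 1026 = 0.3743
Difference = 37.43 − 35.10 = 2.33 percentage points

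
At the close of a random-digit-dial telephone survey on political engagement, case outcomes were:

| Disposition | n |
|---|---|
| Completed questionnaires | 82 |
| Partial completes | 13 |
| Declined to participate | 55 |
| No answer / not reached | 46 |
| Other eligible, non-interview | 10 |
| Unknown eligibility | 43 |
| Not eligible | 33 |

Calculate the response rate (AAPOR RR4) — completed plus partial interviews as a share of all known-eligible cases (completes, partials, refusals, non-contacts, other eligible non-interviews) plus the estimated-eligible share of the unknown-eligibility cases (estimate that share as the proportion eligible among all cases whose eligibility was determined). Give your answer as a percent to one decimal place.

Num = 82 + 13 = 95
Determined eligible = 82 + 13 + 55 + 46 + 10 = 206
e = 206 / (206 + 33) = 206 / 239 = 0.8619
Estimated eligible among unknowns = 0.8619 × 43 = 37.06
Denominator = 206 + 37.06 = 243.06
RR4 = 95 / 243.06 = 0.3908

39.1%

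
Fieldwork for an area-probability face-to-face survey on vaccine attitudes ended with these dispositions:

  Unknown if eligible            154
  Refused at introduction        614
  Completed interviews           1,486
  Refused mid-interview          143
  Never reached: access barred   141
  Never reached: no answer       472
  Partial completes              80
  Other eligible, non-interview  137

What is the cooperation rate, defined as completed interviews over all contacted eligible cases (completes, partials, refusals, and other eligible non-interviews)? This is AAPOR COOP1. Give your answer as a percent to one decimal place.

Declined to participate = 614 + 143 = 757
No contact after all attempts = 472 + 141 = 613
Numerator = 1486
Denominator = 1486 + 80 + 757 + 137 = 2460
COOP1 = 1486 / 2460 = 0.6041

60.4%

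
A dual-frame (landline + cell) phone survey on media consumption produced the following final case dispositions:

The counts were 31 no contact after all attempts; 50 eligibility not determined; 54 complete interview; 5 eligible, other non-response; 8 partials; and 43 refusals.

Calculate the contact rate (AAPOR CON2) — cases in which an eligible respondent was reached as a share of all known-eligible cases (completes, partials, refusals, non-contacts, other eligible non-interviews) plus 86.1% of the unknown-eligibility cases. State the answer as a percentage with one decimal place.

Top = 54 + 8 + 43 + 5 = 110
Determined eligible = 54 + 8 + 43 + 31 + 5 = 141
Estimated eligible among unknowns = 0.8610 × 50 = 43.05
Denom = 141 + 43.05 = 184.05
CON2 = 110 / 184.05 = 0.5977

59.8%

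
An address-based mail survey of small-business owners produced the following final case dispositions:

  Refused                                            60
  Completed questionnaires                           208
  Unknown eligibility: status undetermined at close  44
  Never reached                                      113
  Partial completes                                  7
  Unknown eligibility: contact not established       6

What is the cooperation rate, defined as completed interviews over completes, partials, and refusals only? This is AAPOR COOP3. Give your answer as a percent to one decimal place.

75.6%

Eligibility not determined = 6 + 44 = 50
Num: 208
Denominator: 208 + 7 + 60 = 275
COOP3 = 208 / 275 = 0.7564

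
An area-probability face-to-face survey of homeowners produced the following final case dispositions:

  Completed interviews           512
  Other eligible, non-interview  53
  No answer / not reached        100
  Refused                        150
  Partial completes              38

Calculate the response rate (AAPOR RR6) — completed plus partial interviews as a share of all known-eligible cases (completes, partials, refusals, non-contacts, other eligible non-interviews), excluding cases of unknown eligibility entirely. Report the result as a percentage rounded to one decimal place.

64.5%

Numerator = 512 + 38 = 550
Denom = 512 + 38 + 150 + 100 + 53 = 853
RR6 = 550 / 853 = 0.6448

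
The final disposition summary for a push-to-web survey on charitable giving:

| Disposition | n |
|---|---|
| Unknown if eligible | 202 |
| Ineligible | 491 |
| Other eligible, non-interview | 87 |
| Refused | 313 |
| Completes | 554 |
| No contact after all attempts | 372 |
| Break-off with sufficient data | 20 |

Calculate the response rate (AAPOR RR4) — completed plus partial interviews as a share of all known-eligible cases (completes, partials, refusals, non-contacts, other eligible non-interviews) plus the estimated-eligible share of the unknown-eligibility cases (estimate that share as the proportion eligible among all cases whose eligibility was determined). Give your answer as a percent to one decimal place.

Num → 554 + 20 = 574
Determined eligible → 554 + 20 + 313 + 372 + 87 = 1346
e = 1346 / (1346 + 491) = 1346 / 1837 = 0.7327
Estimated eligible among unknowns → 0.7327 × 202 = 148.01
Base → 1346 + 148.01 = 1494.01
RR4 = 574 / 1494.01 = 0.3842

38.4%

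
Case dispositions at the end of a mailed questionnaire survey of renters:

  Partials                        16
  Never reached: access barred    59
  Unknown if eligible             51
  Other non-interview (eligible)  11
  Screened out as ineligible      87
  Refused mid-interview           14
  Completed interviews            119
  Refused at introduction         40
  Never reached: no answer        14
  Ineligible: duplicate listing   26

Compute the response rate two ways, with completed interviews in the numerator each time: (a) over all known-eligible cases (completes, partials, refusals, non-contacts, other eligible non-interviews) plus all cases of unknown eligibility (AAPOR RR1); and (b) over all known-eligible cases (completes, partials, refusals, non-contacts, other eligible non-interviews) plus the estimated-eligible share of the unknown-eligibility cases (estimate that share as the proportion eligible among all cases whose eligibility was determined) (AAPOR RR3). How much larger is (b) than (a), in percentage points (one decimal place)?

Declined to participate = 40 + 14 = 54
Never reached = 14 + 59 = 73
Not eligible = 87 + 26 = 113
Numerator = 119
Denominator = 119 + 16 + 54 + 73 + 11 + 51 = 324
RR1 = 119 / 324 = 0.3673
Eligible (known) = 119 + 16 + 54 + 73 + 11 = 273
e = 273 / (273 + 113) = 273 / 386 = 0.7073
Estimated eligible among unknowns = 0.7073 × 51 = 36.07
Denominator = 273 + 36.07 = 309.07
RR3 = 119 / 309.07 = 0.3850
Difference = 38.50 − 36.73 = 1.77 percentage points

1.8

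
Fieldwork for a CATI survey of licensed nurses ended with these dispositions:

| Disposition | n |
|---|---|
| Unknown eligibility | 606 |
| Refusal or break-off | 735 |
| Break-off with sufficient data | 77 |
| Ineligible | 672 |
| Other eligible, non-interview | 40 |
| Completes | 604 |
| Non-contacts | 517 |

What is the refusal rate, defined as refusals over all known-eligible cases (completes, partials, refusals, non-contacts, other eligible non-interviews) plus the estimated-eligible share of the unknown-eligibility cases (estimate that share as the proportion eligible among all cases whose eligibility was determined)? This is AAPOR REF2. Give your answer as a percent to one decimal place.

30.3%

Top = 735
Determined eligible = 604 + 77 + 735 + 517 + 40 = 1973
e = 1973 / (1973 + 672) = 1973 / 2645 = 0.7459
Estimated eligible among unknowns = 0.7459 × 606 = 452.02
Denom = 1973 + 452.02 = 2425.02
REF2 = 735 / 2425.02 = 0.3031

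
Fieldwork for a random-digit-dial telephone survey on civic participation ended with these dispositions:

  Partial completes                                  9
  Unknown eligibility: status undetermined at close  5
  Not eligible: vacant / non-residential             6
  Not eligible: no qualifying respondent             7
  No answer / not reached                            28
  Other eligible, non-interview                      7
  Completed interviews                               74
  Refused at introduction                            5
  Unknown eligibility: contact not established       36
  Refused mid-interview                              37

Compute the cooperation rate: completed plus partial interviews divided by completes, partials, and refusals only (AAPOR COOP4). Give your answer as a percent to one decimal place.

66.4%

Refusals = 5 + 37 = 42
Unknown eligibility = 36 + 5 = 41
Not eligible = 7 + 6 = 13
Top → 74 + 9 = 83
Denom → 74 + 9 + 42 = 125
COOP4 = 83 / 125 = 0.6640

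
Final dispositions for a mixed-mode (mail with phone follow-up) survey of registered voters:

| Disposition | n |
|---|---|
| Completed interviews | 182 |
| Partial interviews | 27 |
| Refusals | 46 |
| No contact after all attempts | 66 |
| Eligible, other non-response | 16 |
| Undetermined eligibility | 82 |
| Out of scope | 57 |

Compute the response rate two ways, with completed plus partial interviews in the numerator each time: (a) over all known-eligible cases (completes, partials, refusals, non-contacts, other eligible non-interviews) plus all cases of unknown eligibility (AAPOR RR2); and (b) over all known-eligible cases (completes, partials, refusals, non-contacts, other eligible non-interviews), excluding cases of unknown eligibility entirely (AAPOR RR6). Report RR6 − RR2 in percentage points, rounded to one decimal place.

12.1

Numerator: 182 + 27 = 209
Denom: 182 + 27 + 46 + 66 + 16 + 82 = 419
RR2 = 209 / 419 = 0.4988
Denom: 182 + 27 + 46 + 66 + 16 = 337
RR6 = 209 / 337 = 0.6202
Difference = 62.02 − 49.88 = 12.14 percentage points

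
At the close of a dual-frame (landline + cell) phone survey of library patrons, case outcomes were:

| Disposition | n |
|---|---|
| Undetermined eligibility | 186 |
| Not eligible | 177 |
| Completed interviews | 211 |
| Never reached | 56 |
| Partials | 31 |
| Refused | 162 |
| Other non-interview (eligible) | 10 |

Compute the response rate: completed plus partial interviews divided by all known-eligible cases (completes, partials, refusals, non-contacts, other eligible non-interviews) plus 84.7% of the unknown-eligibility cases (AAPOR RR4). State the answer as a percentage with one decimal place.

Numerator: 211 + 31 = 242
Determined eligible: 211 + 31 + 162 + 56 + 10 = 470
e × U: 0.8470 × 186 = 157.54
Base: 470 + 157.54 = 627.54
RR4 = 242 / 627.54 = 0.3856

38.6%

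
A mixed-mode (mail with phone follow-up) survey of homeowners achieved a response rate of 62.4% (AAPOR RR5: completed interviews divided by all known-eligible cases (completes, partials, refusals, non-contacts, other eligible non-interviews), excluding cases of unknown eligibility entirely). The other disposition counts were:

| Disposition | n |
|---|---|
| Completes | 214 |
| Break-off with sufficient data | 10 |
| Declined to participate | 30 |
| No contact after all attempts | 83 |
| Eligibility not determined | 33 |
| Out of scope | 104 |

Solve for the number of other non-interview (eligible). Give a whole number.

6

RR5 = 214 / D = 0.624
D = 214 / 0.624 = 342.9
Rest of base = 337
other non-interview (eligible) = 342.9 − 337 ≈ 6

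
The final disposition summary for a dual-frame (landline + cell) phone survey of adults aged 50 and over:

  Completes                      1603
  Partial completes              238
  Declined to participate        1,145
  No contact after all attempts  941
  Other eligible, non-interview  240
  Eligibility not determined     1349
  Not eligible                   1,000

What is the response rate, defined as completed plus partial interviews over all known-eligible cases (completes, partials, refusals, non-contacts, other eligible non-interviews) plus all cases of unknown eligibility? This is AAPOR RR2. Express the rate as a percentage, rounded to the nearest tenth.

33.4%

Numerator: 1603 + 238 = 1841
Base: 1603 + 238 + 1145 + 941 + 240 + 1349 = 5516
RR2 = 1841 / 5516 = 0.3338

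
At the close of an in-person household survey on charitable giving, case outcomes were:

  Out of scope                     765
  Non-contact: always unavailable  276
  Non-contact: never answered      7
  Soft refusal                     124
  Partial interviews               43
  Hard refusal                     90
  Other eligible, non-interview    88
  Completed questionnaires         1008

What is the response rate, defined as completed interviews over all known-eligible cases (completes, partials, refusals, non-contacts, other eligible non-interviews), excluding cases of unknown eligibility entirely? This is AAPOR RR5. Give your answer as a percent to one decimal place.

Declined to participate = 90 + 124 = 214
Non-contacts = 7 + 276 = 283
Numerator: 1008
Denom: 1008 + 43 + 214 + 283 + 88 = 1636
RR5 = 1008 / 1636 = 0.6161

61.6%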